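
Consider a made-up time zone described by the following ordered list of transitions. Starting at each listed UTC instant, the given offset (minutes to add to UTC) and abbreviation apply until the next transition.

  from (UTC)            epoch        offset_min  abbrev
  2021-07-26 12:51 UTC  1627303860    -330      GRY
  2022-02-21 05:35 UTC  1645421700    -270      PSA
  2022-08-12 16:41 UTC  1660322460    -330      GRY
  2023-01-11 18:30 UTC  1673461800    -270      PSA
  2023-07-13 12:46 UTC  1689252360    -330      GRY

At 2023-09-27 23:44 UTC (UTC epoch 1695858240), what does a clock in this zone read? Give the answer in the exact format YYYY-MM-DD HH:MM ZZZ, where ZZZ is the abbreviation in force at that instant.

Query: 2023-09-27 23:44 UTC
Rule 5/5 (GRY, -05:30): 2023-07-13 12:46 UTC ≤ query < +∞
23·60 + 44 - 330 = 1094 min
1094 = 0·1440 + 1094; 1094 = 18·60 + 14 → 18:14, same day
→ 2023-09-27 18:14 GRY

2023-09-27 18:14 GRY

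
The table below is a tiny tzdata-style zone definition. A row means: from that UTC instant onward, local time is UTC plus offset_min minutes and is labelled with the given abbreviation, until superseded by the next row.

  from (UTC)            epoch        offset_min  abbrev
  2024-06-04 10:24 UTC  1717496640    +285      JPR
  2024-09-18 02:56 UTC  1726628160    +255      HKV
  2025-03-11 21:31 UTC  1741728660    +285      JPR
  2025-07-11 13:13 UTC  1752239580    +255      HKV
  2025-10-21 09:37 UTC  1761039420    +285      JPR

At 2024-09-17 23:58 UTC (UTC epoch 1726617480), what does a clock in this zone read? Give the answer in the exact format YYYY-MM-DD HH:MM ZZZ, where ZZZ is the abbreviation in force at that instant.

Query: 2024-09-17 23:58 UTC
Rule 1/5 (JPR, +04:45): 2024-06-04 10:24 UTC ≤ query < 2024-09-18 02:56 UTC
23·60 + 58 + 285 = 1723 min
1723 = 1·1440 + 283; 283 = 4·60 + 43 → 04:43, 2024-09-17 + 1 day = 2024-09-18
→ 2024-09-18 04:43 JPR

2024-09-18 04:43 JPR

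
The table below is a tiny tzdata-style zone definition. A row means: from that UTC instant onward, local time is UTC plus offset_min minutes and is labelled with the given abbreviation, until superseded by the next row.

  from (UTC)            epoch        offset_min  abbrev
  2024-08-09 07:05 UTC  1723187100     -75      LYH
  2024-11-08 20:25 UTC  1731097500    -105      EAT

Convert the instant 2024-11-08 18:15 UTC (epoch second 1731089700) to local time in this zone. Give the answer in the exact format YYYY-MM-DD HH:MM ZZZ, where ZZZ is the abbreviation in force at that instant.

Query: 2024-11-08 18:15 UTC
Rule 1/2 (LYH, -01:15): 2024-08-09 07:05 UTC ≤ query < 2024-11-08 20:25 UTC
18·60 + 15 - 75 = 1020 min
1020 = 0·1440 + 1020; 1020 = 17·60 + 0 → 17:00, same day
→ 2024-11-08 17:00 LYH

2024-11-08 17:00 LYH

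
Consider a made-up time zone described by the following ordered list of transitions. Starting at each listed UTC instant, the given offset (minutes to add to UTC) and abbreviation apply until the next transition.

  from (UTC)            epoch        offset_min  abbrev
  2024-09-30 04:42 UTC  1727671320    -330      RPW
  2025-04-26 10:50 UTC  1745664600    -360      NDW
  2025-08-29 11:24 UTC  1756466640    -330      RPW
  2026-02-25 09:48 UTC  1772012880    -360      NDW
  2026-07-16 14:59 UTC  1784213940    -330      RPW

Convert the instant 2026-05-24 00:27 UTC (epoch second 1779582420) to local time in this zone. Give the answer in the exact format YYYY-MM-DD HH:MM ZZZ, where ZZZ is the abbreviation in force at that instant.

2026-05-23 18:27 NDW

Query: 2026-05-24 00:27 UTC
Rule 4/5 (NDW, -06:00): 2026-02-25 09:48 UTC ≤ query < 2026-07-16 14:59 UTC
0·60 + 27 - 360 = -333 min
-333 = -1·1440 + 1107; 1107 = 18·60 + 27 → 18:27, 2026-05-24 - 1 day = 2026-05-23
→ 2026-05-23 18:27 NDW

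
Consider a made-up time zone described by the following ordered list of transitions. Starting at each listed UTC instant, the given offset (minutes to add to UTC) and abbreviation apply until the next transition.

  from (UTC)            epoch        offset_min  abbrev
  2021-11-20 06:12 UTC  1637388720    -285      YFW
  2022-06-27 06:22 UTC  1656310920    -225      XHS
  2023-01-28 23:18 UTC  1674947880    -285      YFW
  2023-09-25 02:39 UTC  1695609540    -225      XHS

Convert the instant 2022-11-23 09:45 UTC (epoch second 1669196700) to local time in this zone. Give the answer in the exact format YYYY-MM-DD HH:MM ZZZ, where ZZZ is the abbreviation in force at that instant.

Query: 2022-11-23 09:45 UTC
Rule 2/4 (XHS, -03:45): 2022-06-27 06:22 UTC ≤ query < 2023-01-28 23:18 UTC
9·60 + 45 - 225 = 360 min
360 = 0·1440 + 360; 360 = 6·60 + 0 → 06:00, same day
→ 2022-11-23 06:00 XHS

2022-11-23 06:00 XHS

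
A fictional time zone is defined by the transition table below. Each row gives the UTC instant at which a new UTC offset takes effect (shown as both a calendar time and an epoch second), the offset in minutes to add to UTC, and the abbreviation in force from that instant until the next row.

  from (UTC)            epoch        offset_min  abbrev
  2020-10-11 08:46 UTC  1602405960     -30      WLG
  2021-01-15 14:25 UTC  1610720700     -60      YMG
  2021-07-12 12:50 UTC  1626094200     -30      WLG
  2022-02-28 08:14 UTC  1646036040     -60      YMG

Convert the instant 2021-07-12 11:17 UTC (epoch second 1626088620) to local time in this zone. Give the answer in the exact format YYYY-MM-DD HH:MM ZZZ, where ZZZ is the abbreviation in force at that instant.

Query: 2021-07-12 11:17 UTC
Rule 2/4 (YMG, -01:00): 2021-01-15 14:25 UTC ≤ query < 2021-07-12 12:50 UTC
11·60 + 17 - 60 = 617 min
617 = 0·1440 + 617; 617 = 10·60 + 17 → 10:17, same day
→ 2021-07-12 10:17 YMG

2021-07-12 10:17 YMG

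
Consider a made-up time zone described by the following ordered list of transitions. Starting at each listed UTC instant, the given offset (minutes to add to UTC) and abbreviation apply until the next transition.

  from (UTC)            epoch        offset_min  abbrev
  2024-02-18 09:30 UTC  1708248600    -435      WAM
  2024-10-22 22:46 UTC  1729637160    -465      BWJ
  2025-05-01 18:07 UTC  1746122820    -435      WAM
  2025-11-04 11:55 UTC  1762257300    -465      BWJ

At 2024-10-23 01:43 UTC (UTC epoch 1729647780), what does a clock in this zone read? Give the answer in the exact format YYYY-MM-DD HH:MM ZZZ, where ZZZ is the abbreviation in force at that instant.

Query: 2024-10-23 01:43 UTC
Rule 2/4 (BWJ, -07:45): 2024-10-22 22:46 UTC ≤ query < 2025-05-01 18:07 UTC
1·60 + 43 - 465 = -362 min
-362 = -1·1440 + 1078; 1078 = 17·60 + 58 → 17:58, 2024-10-23 - 1 day = 2024-10-22
→ 2024-10-22 17:58 BWJ

2024-10-22 17:58 BWJ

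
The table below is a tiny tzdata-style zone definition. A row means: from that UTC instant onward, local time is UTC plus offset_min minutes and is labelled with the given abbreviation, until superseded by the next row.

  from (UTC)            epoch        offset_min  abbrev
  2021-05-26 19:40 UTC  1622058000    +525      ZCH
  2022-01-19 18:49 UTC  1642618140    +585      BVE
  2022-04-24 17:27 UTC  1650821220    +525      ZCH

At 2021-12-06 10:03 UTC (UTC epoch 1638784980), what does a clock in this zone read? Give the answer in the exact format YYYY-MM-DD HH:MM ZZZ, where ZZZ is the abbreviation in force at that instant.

2021-12-06 18:48 ZCH

Query: 2021-12-06 10:03 UTC
Rule 1/3 (ZCH, +08:45): 2021-05-26 19:40 UTC ≤ query < 2022-01-19 18:49 UTC
10·60 + 3 + 525 = 1128 min
1128 = 0·1440 + 1128; 1128 = 18·60 + 48 → 18:48, same day
→ 2021-12-06 18:48 ZCH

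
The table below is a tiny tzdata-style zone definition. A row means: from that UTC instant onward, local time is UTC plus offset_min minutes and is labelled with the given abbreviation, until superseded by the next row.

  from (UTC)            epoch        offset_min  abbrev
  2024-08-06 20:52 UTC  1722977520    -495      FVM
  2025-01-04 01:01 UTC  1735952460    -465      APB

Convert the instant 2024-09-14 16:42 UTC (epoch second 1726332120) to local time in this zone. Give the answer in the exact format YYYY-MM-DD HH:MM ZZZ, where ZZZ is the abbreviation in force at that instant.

Query: 2024-09-14 16:42 UTC
Rule 1/2 (FVM, -08:15): 2024-08-06 20:52 UTC ≤ query < 2025-01-04 01:01 UTC
16·60 + 42 - 495 = 507 min
507 = 0·1440 + 507; 507 = 8·60 + 27 → 08:27, same day
→ 2024-09-14 08:27 FVM

2024-09-14 08:27 FVM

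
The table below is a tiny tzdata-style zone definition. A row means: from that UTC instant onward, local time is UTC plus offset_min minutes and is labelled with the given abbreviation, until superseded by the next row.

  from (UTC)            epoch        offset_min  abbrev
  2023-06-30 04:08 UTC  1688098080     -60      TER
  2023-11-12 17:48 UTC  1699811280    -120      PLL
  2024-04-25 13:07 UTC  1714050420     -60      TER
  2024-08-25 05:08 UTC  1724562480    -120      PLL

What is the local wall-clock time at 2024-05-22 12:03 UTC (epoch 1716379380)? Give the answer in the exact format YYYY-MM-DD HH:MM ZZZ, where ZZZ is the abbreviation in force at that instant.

Query: 2024-05-22 12:03 UTC
Rule 3/4 (TER, -01:00): 2024-04-25 13:07 UTC ≤ query < 2024-08-25 05:08 UTC
12·60 + 3 - 60 = 663 min
663 = 0·1440 + 663; 663 = 11·60 + 3 → 11:03, same day
→ 2024-05-22 11:03 TER

2024-05-22 11:03 TER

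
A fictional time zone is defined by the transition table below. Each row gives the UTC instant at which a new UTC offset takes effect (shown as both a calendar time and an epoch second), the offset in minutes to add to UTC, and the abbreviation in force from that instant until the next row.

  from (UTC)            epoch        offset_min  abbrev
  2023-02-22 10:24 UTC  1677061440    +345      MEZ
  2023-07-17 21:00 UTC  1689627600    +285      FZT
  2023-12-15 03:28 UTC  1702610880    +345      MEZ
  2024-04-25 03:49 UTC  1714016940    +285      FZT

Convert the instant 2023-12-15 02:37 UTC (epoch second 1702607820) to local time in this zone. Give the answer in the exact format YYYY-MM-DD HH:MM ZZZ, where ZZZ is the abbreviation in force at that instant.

2023-12-15 07:22 FZT

Query: 2023-12-15 02:37 UTC
Rule 2/4 (FZT, +04:45): 2023-07-17 21:00 UTC ≤ query < 2023-12-15 03:28 UTC
2·60 + 37 + 285 = 442 min
442 = 0·1440 + 442; 442 = 7·60 + 22 → 07:22, same day
→ 2023-12-15 07:22 FZT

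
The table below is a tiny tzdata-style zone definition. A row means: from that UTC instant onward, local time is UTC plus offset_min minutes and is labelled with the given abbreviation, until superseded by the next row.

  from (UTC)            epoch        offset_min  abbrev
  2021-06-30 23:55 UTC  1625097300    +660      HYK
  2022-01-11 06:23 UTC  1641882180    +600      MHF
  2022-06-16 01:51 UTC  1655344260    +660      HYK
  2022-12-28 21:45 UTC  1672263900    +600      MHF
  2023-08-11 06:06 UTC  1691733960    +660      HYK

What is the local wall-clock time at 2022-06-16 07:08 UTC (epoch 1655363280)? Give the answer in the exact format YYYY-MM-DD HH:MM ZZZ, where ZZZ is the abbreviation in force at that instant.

Query: 2022-06-16 07:08 UTC
Rule 3/5 (HYK, +11:00): 2022-06-16 01:51 UTC ≤ query < 2022-12-28 21:45 UTC
7·60 + 8 + 660 = 1088 min
1088 = 0·1440 + 1088; 1088 = 18·60 + 8 → 18:08, same day
→ 2022-06-16 18:08 HYK

2022-06-16 18:08 HYK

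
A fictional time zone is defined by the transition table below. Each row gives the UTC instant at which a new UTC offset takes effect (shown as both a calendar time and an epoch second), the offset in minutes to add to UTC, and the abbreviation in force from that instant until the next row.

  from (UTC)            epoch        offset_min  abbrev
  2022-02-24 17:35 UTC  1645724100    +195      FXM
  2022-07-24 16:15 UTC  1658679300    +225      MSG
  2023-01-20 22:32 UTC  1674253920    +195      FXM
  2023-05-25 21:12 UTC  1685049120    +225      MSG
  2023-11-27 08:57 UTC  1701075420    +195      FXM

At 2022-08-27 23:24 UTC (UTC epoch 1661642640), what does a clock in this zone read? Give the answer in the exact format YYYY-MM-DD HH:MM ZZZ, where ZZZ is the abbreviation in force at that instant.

2022-08-28 03:09 MSG

Query: 2022-08-27 23:24 UTC
Rule 2/5 (MSG, +03:45): 2022-07-24 16:15 UTC ≤ query < 2023-01-20 22:32 UTC
23·60 + 24 + 225 = 1629 min
1629 = 1·1440 + 189; 189 = 3·60 + 9 → 03:09, 2022-08-27 + 1 day = 2022-08-28
→ 2022-08-28 03:09 MSG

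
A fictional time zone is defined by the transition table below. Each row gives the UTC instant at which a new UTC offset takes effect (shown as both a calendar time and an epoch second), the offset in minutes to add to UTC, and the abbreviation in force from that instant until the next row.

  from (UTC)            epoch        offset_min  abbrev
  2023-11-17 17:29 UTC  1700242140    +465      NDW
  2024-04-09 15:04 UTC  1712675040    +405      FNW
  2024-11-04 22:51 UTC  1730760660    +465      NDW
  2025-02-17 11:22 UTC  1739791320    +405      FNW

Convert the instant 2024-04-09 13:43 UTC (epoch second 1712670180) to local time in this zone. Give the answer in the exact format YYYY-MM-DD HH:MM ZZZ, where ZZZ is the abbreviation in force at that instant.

2024-04-09 21:28 NDW

Query: 2024-04-09 13:43 UTC
Rule 1/4 (NDW, +07:45): 2023-11-17 17:29 UTC ≤ query < 2024-04-09 15:04 UTC
13·60 + 43 + 465 = 1288 min
1288 = 0·1440 + 1288; 1288 = 21·60 + 28 → 21:28, same day
→ 2024-04-09 21:28 NDW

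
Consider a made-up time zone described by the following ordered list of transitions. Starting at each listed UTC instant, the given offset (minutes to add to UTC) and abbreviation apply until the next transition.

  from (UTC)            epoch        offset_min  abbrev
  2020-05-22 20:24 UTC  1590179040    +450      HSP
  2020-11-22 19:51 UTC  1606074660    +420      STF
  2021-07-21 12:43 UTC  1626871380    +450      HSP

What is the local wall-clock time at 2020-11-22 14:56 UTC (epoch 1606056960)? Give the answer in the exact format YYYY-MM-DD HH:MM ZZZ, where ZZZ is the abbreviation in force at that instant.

2020-11-22 22:26 HSP

Query: 2020-11-22 14:56 UTC
Rule 1/3 (HSP, +07:30): 2020-05-22 20:24 UTC ≤ query < 2020-11-22 19:51 UTC
14·60 + 56 + 450 = 1346 min
1346 = 0·1440 + 1346; 1346 = 22·60 + 26 → 22:26, same day
→ 2020-11-22 22:26 HSP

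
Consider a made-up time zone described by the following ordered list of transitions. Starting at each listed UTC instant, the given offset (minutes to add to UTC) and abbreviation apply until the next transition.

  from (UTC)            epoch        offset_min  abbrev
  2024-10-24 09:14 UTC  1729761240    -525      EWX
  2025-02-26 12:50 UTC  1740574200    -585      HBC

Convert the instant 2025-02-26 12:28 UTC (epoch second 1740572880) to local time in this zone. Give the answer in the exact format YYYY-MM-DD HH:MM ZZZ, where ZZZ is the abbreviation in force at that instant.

Query: 2025-02-26 12:28 UTC
Rule 1/2 (EWX, -08:45): 2024-10-24 09:14 UTC ≤ query < 2025-02-26 12:50 UTC
12·60 + 28 - 525 = 223 min
223 = 0·1440 + 223; 223 = 3·60 + 43 → 03:43, same day
→ 2025-02-26 03:43 EWX

2025-02-26 03:43 EWX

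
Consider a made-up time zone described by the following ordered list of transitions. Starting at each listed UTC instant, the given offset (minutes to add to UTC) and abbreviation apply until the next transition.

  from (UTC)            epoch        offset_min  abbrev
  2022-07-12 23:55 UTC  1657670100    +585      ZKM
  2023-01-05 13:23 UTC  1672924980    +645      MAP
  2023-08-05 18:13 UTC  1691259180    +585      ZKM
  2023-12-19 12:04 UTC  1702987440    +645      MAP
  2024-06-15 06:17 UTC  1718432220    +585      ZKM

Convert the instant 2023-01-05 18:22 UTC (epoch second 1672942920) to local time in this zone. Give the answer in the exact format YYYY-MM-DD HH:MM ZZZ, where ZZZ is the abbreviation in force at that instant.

2023-01-06 05:07 MAP

Query: 2023-01-05 18:22 UTC
Rule 2/5 (MAP, +10:45): 2023-01-05 13:23 UTC ≤ query < 2023-08-05 18:13 UTC
18·60 + 22 + 645 = 1747 min
1747 = 1·1440 + 307; 307 = 5·60 + 7 → 05:07, 2023-01-05 + 1 day = 2023-01-06
→ 2023-01-06 05:07 MAP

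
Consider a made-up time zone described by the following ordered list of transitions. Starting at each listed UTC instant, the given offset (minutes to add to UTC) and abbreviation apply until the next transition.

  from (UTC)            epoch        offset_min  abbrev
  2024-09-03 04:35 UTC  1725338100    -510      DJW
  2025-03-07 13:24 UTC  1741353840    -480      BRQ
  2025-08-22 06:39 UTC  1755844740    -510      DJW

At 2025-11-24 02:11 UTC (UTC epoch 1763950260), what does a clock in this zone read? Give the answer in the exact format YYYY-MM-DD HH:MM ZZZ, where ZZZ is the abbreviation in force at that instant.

2025-11-23 17:41 DJW

Query: 2025-11-24 02:11 UTC
Rule 3/3 (DJW, -08:30): 2025-08-22 06:39 UTC ≤ query < +∞
2·60 + 11 - 510 = -379 min
-379 = -1·1440 + 1061; 1061 = 17·60 + 41 → 17:41, 2025-11-24 - 1 day = 2025-11-23
→ 2025-11-23 17:41 DJW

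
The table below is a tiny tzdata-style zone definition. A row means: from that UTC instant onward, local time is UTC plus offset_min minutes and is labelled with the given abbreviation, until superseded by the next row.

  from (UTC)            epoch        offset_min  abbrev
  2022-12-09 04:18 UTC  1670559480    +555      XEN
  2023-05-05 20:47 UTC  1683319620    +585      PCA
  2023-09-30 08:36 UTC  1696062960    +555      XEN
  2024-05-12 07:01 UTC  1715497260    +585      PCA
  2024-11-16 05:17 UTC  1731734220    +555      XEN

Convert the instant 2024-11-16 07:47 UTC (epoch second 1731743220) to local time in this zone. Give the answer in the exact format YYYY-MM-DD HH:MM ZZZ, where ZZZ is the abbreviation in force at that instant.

Query: 2024-11-16 07:47 UTC
Rule 5/5 (XEN, +09:15): 2024-11-16 05:17 UTC ≤ query < +∞
7·60 + 47 + 555 = 1022 min
1022 = 0·1440 + 1022; 1022 = 17·60 + 2 → 17:02, same day
→ 2024-11-16 17:02 XEN

2024-11-16 17:02 XEN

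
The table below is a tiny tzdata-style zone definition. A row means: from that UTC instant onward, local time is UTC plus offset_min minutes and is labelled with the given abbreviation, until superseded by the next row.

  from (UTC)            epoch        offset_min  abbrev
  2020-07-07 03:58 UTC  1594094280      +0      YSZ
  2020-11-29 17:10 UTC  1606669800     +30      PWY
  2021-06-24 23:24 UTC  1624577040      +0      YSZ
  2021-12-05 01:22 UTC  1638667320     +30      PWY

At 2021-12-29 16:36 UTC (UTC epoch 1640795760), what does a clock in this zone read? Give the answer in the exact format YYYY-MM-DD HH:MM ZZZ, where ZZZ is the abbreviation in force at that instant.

2021-12-29 17:06 PWY

Query: 2021-12-29 16:36 UTC
Rule 4/4 (PWY, +00:30): 2021-12-05 01:22 UTC ≤ query < +∞
16·60 + 36 + 30 = 1026 min
1026 = 0·1440 + 1026; 1026 = 17·60 + 6 → 17:06, same day
→ 2021-12-29 17:06 PWY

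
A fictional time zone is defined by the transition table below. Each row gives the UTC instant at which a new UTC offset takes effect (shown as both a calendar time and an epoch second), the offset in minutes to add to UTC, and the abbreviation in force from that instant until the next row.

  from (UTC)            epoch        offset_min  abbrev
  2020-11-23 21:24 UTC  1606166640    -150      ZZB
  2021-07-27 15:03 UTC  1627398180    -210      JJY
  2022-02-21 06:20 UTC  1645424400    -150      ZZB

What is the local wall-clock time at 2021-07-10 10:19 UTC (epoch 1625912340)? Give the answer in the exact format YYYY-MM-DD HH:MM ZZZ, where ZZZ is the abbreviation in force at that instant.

2021-07-10 07:49 ZZB

Query: 2021-07-10 10:19 UTC
Rule 1/3 (ZZB, -02:30): 2020-11-23 21:24 UTC ≤ query < 2021-07-27 15:03 UTC
10·60 + 19 - 150 = 469 min
469 = 0·1440 + 469; 469 = 7·60 + 49 → 07:49, same day
→ 2021-07-10 07:49 ZZB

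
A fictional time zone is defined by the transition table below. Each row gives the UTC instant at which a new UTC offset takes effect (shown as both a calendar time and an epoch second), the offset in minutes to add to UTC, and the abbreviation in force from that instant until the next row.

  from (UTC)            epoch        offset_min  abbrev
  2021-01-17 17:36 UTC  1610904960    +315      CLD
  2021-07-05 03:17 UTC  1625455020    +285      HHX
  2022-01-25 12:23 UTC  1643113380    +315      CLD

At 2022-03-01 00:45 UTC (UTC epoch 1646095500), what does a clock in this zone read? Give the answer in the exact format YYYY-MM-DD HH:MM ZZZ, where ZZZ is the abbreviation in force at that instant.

Query: 2022-03-01 00:45 UTC
Rule 3/3 (CLD, +05:15): 2022-01-25 12:23 UTC ≤ query < +∞
0·60 + 45 + 315 = 360 min
360 = 0·1440 + 360; 360 = 6·60 + 0 → 06:00, same day
→ 2022-03-01 06:00 CLD

2022-03-01 06:00 CLD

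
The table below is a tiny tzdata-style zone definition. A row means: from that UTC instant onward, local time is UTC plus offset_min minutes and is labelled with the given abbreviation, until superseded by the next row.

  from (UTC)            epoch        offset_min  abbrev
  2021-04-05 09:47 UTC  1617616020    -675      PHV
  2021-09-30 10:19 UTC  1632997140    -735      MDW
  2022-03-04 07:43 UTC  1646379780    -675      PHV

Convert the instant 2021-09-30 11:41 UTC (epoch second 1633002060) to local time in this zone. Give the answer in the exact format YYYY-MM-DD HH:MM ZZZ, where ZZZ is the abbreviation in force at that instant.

2021-09-29 23:26 MDW

Query: 2021-09-30 11:41 UTC
Rule 2/3 (MDW, -12:15): 2021-09-30 10:19 UTC ≤ query < 2022-03-04 07:43 UTC
11·60 + 41 - 735 = -34 min
-34 = -1·1440 + 1406; 1406 = 23·60 + 26 → 23:26, 2021-09-30 - 1 day = 2021-09-29
→ 2021-09-29 23:26 MDW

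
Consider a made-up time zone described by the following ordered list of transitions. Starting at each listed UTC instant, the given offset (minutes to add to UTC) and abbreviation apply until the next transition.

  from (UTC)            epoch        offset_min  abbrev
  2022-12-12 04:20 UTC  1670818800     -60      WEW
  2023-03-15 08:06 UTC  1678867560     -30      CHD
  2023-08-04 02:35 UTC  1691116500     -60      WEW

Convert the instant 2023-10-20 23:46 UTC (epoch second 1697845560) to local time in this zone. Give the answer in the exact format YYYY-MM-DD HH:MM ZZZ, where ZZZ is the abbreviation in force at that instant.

Query: 2023-10-20 23:46 UTC
Rule 3/3 (WEW, -01:00): 2023-08-04 02:35 UTC ≤ query < +∞
23·60 + 46 - 60 = 1366 min
1366 = 0·1440 + 1366; 1366 = 22·60 + 46 → 22:46, same day
→ 2023-10-20 22:46 WEW

2023-10-20 22:46 WEW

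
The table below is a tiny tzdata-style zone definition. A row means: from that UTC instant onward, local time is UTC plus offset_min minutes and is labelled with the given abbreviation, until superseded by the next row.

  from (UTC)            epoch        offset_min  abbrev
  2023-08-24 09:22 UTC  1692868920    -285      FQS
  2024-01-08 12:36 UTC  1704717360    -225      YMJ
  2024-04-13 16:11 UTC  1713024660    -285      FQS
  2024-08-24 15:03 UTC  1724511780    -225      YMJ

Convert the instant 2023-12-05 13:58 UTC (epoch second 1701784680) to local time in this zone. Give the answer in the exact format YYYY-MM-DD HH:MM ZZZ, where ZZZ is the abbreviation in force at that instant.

2023-12-05 09:13 FQS

Query: 2023-12-05 13:58 UTC
Rule 1/4 (FQS, -04:45): 2023-08-24 09:22 UTC ≤ query < 2024-01-08 12:36 UTC
13·60 + 58 - 285 = 553 min
553 = 0·1440 + 553; 553 = 9·60 + 13 → 09:13, same day
→ 2023-12-05 09:13 FQS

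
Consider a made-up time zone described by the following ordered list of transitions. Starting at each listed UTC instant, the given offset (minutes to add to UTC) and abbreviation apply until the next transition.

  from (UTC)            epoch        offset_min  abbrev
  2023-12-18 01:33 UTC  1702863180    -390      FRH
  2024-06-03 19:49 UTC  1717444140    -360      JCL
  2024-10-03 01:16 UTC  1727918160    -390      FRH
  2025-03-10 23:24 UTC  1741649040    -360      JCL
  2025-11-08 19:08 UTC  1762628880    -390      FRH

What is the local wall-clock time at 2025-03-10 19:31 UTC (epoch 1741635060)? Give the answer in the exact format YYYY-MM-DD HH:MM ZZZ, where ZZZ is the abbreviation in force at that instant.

2025-03-10 13:01 FRH

Query: 2025-03-10 19:31 UTC
Rule 3/5 (FRH, -06:30): 2024-10-03 01:16 UTC ≤ query < 2025-03-10 23:24 UTC
19·60 + 31 - 390 = 781 min
781 = 0·1440 + 781; 781 = 13·60 + 1 → 13:01, same day
→ 2025-03-10 13:01 FRH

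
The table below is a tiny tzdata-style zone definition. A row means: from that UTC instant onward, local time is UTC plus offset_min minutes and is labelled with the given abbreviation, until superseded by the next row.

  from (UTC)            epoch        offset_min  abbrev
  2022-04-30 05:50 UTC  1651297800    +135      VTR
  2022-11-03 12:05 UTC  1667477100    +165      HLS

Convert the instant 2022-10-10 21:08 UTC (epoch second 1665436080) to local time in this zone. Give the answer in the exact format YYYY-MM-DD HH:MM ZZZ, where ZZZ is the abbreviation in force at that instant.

2022-10-10 23:23 VTR

Query: 2022-10-10 21:08 UTC
Rule 1/2 (VTR, +02:15): 2022-04-30 05:50 UTC ≤ query < 2022-11-03 12:05 UTC
21·60 + 8 + 135 = 1403 min
1403 = 0·1440 + 1403; 1403 = 23·60 + 23 → 23:23, same day
→ 2022-10-10 23:23 VTR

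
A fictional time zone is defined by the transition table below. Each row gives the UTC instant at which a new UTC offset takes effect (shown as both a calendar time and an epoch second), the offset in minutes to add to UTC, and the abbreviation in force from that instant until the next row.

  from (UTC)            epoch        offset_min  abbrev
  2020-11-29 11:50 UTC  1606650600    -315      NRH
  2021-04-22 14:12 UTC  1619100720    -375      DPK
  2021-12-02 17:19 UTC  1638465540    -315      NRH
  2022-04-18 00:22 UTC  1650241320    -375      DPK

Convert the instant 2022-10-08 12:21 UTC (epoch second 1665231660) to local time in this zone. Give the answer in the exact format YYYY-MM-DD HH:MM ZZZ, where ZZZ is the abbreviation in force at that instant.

Query: 2022-10-08 12:21 UTC
Rule 4/4 (DPK, -06:15): 2022-04-18 00:22 UTC ≤ query < +∞
12·60 + 21 - 375 = 366 min
366 = 0·1440 + 366; 366 = 6·60 + 6 → 06:06, same day
→ 2022-10-08 06:06 DPK

2022-10-08 06:06 DPK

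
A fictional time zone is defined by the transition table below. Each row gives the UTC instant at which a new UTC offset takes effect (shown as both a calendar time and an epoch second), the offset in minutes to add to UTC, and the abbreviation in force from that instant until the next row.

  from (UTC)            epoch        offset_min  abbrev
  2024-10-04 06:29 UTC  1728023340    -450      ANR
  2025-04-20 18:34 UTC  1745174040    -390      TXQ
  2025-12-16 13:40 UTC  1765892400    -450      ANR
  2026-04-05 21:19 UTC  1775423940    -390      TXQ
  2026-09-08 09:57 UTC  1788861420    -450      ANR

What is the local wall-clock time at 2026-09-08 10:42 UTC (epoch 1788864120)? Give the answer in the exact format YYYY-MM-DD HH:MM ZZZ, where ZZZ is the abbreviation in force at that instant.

Query: 2026-09-08 10:42 UTC
Rule 5/5 (ANR, -07:30): 2026-09-08 09:57 UTC ≤ query < +∞
10·60 + 42 - 450 = 192 min
192 = 0·1440 + 192; 192 = 3·60 + 12 → 03:12, same day
→ 2026-09-08 03:12 ANR

2026-09-08 03:12 ANR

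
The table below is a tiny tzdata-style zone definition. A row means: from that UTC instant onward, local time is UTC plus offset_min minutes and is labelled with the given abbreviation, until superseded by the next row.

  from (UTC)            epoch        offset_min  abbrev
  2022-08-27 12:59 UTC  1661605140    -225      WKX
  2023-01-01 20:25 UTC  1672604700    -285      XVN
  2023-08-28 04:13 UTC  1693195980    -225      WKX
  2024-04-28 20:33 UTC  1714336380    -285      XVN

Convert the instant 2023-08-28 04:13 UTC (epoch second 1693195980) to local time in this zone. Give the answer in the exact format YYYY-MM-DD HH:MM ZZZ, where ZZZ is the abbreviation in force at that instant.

Query: 2023-08-28 04:13 UTC
Rule 3/4 (WKX, -03:45): 2023-08-28 04:13 UTC ≤ query < 2024-04-28 20:33 UTC
4·60 + 13 - 225 = 28 min
28 = 0·1440 + 28; 28 = 0·60 + 28 → 00:28, same day
→ 2023-08-28 00:28 WKX

2023-08-28 00:28 WKX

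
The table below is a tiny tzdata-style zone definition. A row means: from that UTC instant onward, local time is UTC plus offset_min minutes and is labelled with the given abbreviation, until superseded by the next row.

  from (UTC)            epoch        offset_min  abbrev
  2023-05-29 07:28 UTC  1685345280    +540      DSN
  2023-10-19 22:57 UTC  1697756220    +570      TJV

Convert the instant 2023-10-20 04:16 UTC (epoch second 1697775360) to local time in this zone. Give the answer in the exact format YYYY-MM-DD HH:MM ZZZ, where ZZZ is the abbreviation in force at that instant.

2023-10-20 13:46 TJV

Query: 2023-10-20 04:16 UTC
Rule 2/2 (TJV, +09:30): 2023-10-19 22:57 UTC ≤ query < +∞
4·60 + 16 + 570 = 826 min
826 = 0·1440 + 826; 826 = 13·60 + 46 → 13:46, same day
→ 2023-10-20 13:46 TJV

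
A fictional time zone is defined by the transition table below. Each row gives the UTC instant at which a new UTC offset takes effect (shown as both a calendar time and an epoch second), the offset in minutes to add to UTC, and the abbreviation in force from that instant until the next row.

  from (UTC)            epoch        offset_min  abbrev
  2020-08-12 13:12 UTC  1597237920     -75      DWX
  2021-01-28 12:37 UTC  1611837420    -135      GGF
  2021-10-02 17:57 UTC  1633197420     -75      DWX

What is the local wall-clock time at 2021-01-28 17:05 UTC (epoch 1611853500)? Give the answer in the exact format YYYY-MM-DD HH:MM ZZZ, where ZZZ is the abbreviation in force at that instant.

2021-01-28 14:50 GGF

Query: 2021-01-28 17:05 UTC
Rule 2/3 (GGF, -02:15): 2021-01-28 12:37 UTC ≤ query < 2021-10-02 17:57 UTC
17·60 + 5 - 135 = 890 min
890 = 0·1440 + 890; 890 = 14·60 + 50 → 14:50, same day
→ 2021-01-28 14:50 GGF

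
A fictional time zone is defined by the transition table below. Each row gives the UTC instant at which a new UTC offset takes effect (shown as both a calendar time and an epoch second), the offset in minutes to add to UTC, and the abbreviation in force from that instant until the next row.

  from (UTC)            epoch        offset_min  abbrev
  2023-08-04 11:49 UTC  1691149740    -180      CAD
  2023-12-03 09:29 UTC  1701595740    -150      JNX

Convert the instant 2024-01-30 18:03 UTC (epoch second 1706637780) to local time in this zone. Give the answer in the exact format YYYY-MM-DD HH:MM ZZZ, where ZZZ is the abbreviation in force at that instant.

2024-01-30 15:33 JNX

Query: 2024-01-30 18:03 UTC
Rule 2/2 (JNX, -02:30): 2023-12-03 09:29 UTC ≤ query < +∞
18·60 + 3 - 150 = 933 min
933 = 0·1440 + 933; 933 = 15·60 + 33 → 15:33, same day
→ 2024-01-30 15:33 JNX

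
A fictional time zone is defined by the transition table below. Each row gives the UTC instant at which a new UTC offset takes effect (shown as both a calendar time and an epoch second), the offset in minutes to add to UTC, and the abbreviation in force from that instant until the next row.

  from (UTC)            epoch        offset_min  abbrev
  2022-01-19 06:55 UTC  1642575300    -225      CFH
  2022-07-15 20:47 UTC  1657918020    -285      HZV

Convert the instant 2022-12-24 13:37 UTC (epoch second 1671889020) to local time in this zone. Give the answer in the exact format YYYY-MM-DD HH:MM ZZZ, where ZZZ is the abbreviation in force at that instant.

Query: 2022-12-24 13:37 UTC
Rule 2/2 (HZV, -04:45): 2022-07-15 20:47 UTC ≤ query < +∞
13·60 + 37 - 285 = 532 min
532 = 0·1440 + 532; 532 = 8·60 + 52 → 08:52, same day
→ 2022-12-24 08:52 HZV

2022-12-24 08:52 HZV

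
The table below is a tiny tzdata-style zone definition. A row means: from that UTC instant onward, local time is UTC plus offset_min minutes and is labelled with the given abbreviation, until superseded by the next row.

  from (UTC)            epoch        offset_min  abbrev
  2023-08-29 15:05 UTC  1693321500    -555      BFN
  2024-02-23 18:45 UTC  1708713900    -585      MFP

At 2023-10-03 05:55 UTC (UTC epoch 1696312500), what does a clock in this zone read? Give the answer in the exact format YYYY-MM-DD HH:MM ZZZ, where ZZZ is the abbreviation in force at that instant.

Query: 2023-10-03 05:55 UTC
Rule 1/2 (BFN, -09:15): 2023-08-29 15:05 UTC ≤ query < 2024-02-23 18:45 UTC
5·60 + 55 - 555 = -200 min
-200 = -1·1440 + 1240; 1240 = 20·60 + 40 → 20:40, 2023-10-03 - 1 day = 2023-10-02
→ 2023-10-02 20:40 BFN

2023-10-02 20:40 BFN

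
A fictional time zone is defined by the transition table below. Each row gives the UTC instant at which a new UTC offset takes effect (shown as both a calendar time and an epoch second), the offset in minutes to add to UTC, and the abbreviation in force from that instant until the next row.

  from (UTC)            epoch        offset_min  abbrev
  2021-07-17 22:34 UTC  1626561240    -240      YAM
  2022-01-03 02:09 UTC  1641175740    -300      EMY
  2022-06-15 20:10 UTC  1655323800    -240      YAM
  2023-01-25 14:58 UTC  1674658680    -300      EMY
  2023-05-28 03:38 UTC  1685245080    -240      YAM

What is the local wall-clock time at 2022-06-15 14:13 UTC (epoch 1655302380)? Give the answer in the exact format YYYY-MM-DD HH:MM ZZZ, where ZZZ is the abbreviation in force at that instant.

2022-06-15 09:13 EMY

Query: 2022-06-15 14:13 UTC
Rule 2/5 (EMY, -05:00): 2022-01-03 02:09 UTC ≤ query < 2022-06-15 20:10 UTC
14·60 + 13 - 300 = 553 min
553 = 0·1440 + 553; 553 = 9·60 + 13 → 09:13, same day
→ 2022-06-15 09:13 EMY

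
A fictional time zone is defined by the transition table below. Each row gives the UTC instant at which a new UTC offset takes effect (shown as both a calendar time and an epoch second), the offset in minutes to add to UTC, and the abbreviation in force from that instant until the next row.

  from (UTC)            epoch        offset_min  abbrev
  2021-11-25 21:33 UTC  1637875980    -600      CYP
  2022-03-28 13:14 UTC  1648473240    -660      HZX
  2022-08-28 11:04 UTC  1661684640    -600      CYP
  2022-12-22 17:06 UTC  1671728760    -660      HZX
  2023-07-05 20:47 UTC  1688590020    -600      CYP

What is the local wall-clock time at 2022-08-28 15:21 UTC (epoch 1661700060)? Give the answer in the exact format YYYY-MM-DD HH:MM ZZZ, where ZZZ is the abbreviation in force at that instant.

2022-08-28 05:21 CYP

Query: 2022-08-28 15:21 UTC
Rule 3/5 (CYP, -10:00): 2022-08-28 11:04 UTC ≤ query < 2022-12-22 17:06 UTC
15·60 + 21 - 600 = 321 min
321 = 0·1440 + 321; 321 = 5·60 + 21 → 05:21, same day
→ 2022-08-28 05:21 CYP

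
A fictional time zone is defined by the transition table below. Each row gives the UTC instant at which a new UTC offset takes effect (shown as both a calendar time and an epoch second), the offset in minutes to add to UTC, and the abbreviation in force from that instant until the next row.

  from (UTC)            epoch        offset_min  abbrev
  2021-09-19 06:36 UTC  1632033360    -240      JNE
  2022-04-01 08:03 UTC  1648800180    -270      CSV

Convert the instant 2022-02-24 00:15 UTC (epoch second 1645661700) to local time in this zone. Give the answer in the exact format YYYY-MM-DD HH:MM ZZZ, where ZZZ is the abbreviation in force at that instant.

Query: 2022-02-24 00:15 UTC
Rule 1/2 (JNE, -04:00): 2021-09-19 06:36 UTC ≤ query < 2022-04-01 08:03 UTC
0·60 + 15 - 240 = -225 min
-225 = -1·1440 + 1215; 1215 = 20·60 + 15 → 20:15, 2022-02-24 - 1 day = 2022-02-23
→ 2022-02-23 20:15 JNE

2022-02-23 20:15 JNE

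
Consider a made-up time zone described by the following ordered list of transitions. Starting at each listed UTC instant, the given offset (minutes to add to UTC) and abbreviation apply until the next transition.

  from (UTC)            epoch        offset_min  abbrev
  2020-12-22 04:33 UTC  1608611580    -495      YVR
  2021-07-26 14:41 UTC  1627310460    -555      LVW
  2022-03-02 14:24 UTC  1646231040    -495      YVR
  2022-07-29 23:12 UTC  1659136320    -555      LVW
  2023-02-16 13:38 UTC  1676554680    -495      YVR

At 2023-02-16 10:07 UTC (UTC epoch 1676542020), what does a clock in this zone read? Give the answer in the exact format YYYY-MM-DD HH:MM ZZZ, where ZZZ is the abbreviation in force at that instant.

2023-02-16 00:52 LVW

Query: 2023-02-16 10:07 UTC
Rule 4/5 (LVW, -09:15): 2022-07-29 23:12 UTC ≤ query < 2023-02-16 13:38 UTC
10·60 + 7 - 555 = 52 min
52 = 0·1440 + 52; 52 = 0·60 + 52 → 00:52, same day
→ 2023-02-16 00:52 LVW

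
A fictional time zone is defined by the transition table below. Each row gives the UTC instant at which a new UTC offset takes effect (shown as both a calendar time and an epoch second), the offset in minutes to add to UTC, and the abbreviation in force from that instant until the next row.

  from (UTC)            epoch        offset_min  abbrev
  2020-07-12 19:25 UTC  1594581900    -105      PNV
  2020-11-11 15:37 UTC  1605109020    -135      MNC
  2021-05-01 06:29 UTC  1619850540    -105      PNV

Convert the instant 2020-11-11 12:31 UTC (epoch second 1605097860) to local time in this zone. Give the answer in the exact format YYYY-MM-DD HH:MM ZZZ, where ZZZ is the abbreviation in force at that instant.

2020-11-11 10:46 PNV

Query: 2020-11-11 12:31 UTC
Rule 1/3 (PNV, -01:45): 2020-07-12 19:25 UTC ≤ query < 2020-11-11 15:37 UTC
12·60 + 31 - 105 = 646 min
646 = 0·1440 + 646; 646 = 10·60 + 46 → 10:46, same day
→ 2020-11-11 10:46 PNV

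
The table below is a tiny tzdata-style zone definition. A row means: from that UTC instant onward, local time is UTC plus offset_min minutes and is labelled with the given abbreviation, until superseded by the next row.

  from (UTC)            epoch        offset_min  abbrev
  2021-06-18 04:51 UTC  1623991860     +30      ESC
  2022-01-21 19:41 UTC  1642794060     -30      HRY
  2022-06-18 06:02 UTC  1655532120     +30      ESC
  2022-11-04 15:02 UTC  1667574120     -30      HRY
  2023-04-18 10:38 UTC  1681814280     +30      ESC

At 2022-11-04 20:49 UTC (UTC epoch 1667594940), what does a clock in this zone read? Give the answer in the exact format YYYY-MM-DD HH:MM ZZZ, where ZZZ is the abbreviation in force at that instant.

2022-11-04 20:19 HRY

Query: 2022-11-04 20:49 UTC
Rule 4/5 (HRY, -00:30): 2022-11-04 15:02 UTC ≤ query < 2023-04-18 10:38 UTC
20·60 + 49 - 30 = 1219 min
1219 = 0·1440 + 1219; 1219 = 20·60 + 19 → 20:19, same day
→ 2022-11-04 20:19 HRY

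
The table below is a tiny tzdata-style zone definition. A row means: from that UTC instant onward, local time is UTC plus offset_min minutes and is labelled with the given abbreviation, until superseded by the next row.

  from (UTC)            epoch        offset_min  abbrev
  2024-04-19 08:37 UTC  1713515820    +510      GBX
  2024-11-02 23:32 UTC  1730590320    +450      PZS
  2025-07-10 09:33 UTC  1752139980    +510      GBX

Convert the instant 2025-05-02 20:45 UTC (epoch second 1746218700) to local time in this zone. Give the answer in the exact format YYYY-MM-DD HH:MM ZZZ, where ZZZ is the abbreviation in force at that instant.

2025-05-03 04:15 PZS

Query: 2025-05-02 20:45 UTC
Rule 2/3 (PZS, +07:30): 2024-11-02 23:32 UTC ≤ query < 2025-07-10 09:33 UTC
20·60 + 45 + 450 = 1695 min
1695 = 1·1440 + 255; 255 = 4·60 + 15 → 04:15, 2025-05-02 + 1 day = 2025-05-03
→ 2025-05-03 04:15 PZS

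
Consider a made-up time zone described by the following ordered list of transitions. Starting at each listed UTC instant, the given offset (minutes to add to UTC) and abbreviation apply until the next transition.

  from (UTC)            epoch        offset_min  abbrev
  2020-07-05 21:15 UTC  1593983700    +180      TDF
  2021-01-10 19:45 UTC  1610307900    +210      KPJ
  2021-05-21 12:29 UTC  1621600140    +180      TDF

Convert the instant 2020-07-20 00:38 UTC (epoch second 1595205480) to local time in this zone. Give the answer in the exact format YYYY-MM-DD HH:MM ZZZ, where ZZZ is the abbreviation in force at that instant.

Query: 2020-07-20 00:38 UTC
Rule 1/3 (TDF, +03:00): 2020-07-05 21:15 UTC ≤ query < 2021-01-10 19:45 UTC
0·60 + 38 + 180 = 218 min
218 = 0·1440 + 218; 218 = 3·60 + 38 → 03:38, same day
→ 2020-07-20 03:38 TDF

2020-07-20 03:38 TDF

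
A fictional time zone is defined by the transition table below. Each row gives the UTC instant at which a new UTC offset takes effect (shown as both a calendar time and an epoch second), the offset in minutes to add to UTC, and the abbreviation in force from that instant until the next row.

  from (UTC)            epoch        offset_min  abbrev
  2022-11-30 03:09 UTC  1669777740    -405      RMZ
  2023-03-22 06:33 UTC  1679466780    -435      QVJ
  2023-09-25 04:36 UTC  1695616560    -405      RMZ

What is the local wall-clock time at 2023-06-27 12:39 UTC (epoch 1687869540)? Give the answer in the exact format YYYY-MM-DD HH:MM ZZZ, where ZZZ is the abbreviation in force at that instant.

Query: 2023-06-27 12:39 UTC
Rule 2/3 (QVJ, -07:15): 2023-03-22 06:33 UTC ≤ query < 2023-09-25 04:36 UTC
12·60 + 39 - 435 = 324 min
324 = 0·1440 + 324; 324 = 5·60 + 24 → 05:24, same day
→ 2023-06-27 05:24 QVJ

2023-06-27 05:24 QVJ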